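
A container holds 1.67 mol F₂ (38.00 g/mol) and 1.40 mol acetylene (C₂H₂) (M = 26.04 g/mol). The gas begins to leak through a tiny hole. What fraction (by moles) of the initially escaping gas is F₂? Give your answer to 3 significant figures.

0.497

Effusion rate of each component ∝ n_i/√M_i (partial pressure × 1/√M).
Mole fraction of F₂ in the effusate = (n_F₂/√M_F₂) / (n_F₂/√M_F₂ + n_C₂H₂/√M_C₂H₂)
= (1.67/√38.00) / (1.67/√38.00 + 1.40/√26.04) = 0.2709/(0.2709 + 0.2744) = 0.497.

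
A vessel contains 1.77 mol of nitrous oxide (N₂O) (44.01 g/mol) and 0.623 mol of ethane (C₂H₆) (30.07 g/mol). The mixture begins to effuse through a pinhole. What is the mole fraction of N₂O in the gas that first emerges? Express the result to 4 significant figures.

0.7014

Rate_i ∝ x_i/√M_i (Graham's law weighted by mole fraction), so the effusate composition follows n_i/√M_i.
x_N₂O(eff) = (n_N₂O/√M_N₂O) / (n_N₂O/√M_N₂O + n_C₂H₆/√M_C₂H₆)
= (1.77/√44.01) / (1.77/√44.01 + 0.623/√30.07) = 0.2668/(0.2668 + 0.1136) = 0.7014.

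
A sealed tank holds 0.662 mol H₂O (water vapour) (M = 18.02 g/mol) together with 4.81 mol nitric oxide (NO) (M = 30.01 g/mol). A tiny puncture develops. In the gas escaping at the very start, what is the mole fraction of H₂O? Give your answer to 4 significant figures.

0.1508

Rate_i ∝ x_i/√M_i (Graham's law weighted by mole fraction), so the effusate composition follows n_i/√M_i.
x_H₂O(eff) = (n_H₂O/√M_H₂O) / (n_H₂O/√M_H₂O + n_NO/√M_NO)
= (0.662/√18.02) / (0.662/√18.02 + 4.81/√30.01) = 0.1559/(0.1559 + 0.8780) = 0.1508.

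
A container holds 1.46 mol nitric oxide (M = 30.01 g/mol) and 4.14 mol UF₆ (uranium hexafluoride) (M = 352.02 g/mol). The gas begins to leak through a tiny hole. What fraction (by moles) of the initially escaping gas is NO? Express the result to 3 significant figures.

0.547

The effusion rate of species i is ∝ p_i/√M_i ∝ n_i/√M_i.
x_NO(eff) = (n_NO/√M_NO) / (n_NO/√M_NO + n_UF₆/√M_UF₆)
= (1.46/√30.01) / (1.46/√30.01 + 4.14/√352.02) = 0.2665/(0.2665 + 0.2207) = 0.547.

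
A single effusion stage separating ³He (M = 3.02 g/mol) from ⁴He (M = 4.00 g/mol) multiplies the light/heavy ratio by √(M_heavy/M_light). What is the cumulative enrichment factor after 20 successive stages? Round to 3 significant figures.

16.6

The single-stage factor is √(M_heavy/M_light), so 20 stages give [√(4.00/3.02)]^20 = (4.00/3.02)^(20/2).
= 1.32450^10 = 16.6.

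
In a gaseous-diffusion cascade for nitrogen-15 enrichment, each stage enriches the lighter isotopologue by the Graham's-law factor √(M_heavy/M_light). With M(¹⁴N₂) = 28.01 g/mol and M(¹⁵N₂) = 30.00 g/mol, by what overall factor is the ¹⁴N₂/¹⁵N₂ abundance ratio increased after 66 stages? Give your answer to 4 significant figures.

Overall factor = α^66 with α = √(30.00/28.01), i.e. (30.00/28.01)^(66/2).
= 1.07105^33 = 9.631.

9.631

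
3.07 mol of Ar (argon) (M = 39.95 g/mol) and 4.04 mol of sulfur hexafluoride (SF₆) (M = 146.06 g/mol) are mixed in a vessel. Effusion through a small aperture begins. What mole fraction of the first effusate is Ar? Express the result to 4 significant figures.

0.5923

Each component's effusion rate ∝ (its partial pressure)·(1/√M) ∝ n_i/√M_i.
Mole fraction of Ar in the effusate = (n_Ar/√M_Ar) / (n_Ar/√M_Ar + n_SF₆/√M_SF₆)
= (3.07/√39.95) / (3.07/√39.95 + 4.04/√146.06) = 0.4857/(0.4857 + 0.3343) = 0.5923.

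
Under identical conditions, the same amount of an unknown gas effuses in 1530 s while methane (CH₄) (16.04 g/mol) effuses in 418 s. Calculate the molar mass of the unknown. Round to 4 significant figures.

Graham's law gives t_X/t_CH₄ = √(M_X/M_CH₄).
1530/418 = 3.660 = √(M_X/16.04)
M_X = 16.04 × 3.660² = 16.04 × 13.40 = 214.9 g/mol

214.9 g/mol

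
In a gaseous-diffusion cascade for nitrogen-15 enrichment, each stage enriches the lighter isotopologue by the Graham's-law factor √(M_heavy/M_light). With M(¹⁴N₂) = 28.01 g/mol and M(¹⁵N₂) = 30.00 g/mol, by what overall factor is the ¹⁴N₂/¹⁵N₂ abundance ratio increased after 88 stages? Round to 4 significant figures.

After 88 stages the ratio has grown by (√(30.00/28.01))^88 = (30.00/28.01)^(88/2).
= 1.07105^44 = 20.49.

20.49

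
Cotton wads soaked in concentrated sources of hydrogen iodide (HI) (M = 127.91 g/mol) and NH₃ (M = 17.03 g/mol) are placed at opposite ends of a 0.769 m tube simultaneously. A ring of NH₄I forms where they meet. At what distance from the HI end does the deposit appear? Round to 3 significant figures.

0.206 m

Graham's law gives d_HI/d_NH₃ = rate_HI/rate_NH₃ = √(M_NH₃/M_HI) = √(17.03/127.91) = 0.3649.
With d_HI + d_NH₃ = 0.769 m, d_NH₃ = 0.769/(1 + 0.3649) = 0.5634 m.
d_HI = 0.769 − 0.5634 = 0.206 m.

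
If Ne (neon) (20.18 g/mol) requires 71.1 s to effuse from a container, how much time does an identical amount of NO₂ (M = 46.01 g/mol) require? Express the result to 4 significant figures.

107.4 s

Since effusion rate ∝ 1/√M, t_NO₂/t_Ne = √(M_NO₂/M_Ne) = √(46.01/20.18) = √2.280 = 1.510.
So the time for NO₂ is 71.1 × 1.510 = 107.4 s.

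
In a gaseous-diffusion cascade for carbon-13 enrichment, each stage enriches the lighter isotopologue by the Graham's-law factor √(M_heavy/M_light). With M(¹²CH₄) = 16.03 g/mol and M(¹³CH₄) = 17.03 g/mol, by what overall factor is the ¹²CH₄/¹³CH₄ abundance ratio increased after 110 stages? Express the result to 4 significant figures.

27.89

Each stage multiplies the ratio by α = √(17.03/16.03), so after 110 stages the overall factor is α^110 = (17.03/16.03)^(110/2).
= 1.06238^55 = 27.89.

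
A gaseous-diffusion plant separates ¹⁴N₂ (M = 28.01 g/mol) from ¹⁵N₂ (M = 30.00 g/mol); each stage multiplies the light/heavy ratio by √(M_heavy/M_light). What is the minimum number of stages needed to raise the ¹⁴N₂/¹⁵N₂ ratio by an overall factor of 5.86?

Per stage α = (30.00/28.01)^(1/2) = 1.07105^0.5, giving ln α = 0.03432.
Need α^N ≥ 5.86 ⇒ N ≥ ln(5.86) / ln α = 1.768 / 0.03432 = 51.52.
So at least 52 stages are needed.

52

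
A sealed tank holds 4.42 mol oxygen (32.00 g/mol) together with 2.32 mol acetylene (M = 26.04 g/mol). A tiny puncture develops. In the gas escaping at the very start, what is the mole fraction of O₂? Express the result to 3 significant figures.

Each component's effusion rate ∝ (its partial pressure)·(1/√M) ∝ n_i/√M_i.
So x_O₂ in the escaping gas = (n_O₂/√M_O₂) / Σ(n_i/√M_i)
= (4.42/√32.00) / (4.42/√32.00 + 2.32/√26.04) = 0.7814/(0.7814 + 0.4546) = 0.632.

0.632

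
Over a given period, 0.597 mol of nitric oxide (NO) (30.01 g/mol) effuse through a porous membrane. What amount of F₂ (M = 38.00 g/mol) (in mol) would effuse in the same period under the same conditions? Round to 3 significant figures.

Using Graham's law: rate_F₂/rate_NO = √(M_NO/M_F₂) = √(30.01/38.00) = √0.7897 = 0.8887.
So the amount for F₂ is 0.597 × 0.8887 = 0.531 mol.

0.531 mol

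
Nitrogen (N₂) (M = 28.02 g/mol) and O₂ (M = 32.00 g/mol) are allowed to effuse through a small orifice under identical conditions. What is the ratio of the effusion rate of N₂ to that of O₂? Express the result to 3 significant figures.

1.07

From Graham's law, rate_N₂/rate_O₂ = √(M_O₂/M_N₂) = √(32.00/28.02) = √1.142 = 1.07.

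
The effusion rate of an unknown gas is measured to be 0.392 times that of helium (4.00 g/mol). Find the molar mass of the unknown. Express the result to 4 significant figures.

By Graham's law, rate_X/rate_He = √(M_He/M_X).
0.392 = √(4.00/M_X)
M_X = 4.00 / 0.392² = 4.00 / 0.1537 = 26.03 g/mol

26.03 g/mol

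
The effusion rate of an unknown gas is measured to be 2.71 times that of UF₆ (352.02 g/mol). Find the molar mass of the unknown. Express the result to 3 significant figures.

47.9 g/mol

Since effusion rate ∝ 1/√M, rate_X/rate_UF₆ = √(M_UF₆/M_X).
2.71 = √(352.02/M_X)
M_X = 352.02 / 2.71² = 352.02 / 7.344 = 47.9 g/mol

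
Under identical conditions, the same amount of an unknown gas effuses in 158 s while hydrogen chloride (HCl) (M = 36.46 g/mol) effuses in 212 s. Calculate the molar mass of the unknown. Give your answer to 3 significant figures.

From Graham's law, t_X/t_HCl = √(M_X/M_HCl).
158/212 = 0.7453 = √(M_X/36.46)
M_X = 36.46 × 0.7453² = 36.46 × 0.5554 = 20.3 g/mol

20.3 g/mol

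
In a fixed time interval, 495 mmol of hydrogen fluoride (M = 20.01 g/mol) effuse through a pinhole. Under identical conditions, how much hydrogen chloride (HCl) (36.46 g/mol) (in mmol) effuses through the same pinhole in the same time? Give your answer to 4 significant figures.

Since effusion rate ∝ 1/√M, rate_HCl/rate_HF = √(M_HF/M_HCl) = √(20.01/36.46) = √0.5488 = 0.7408.
So the amount for HCl is 495 × 0.7408 = 366.7 mmol.

366.7 mmol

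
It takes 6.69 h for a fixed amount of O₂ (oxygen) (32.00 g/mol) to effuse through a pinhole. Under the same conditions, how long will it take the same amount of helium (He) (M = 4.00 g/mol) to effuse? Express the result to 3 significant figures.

2.37 h

From Graham's law, t_He/t_O₂ = √(M_He/M_O₂) = √(4.00/32.00) = √0.1250 = 0.3536.
So the time for He is 6.69 × 0.3536 = 2.37 h.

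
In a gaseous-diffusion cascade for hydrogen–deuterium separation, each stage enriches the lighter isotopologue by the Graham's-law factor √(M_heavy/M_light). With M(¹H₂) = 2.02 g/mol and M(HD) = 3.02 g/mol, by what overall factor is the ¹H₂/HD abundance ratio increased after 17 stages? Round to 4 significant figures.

30.52

Overall factor = α^17 with α = √(3.02/2.02), i.e. (3.02/2.02)^(17/2).
= 1.49505^(17/2) = 30.52.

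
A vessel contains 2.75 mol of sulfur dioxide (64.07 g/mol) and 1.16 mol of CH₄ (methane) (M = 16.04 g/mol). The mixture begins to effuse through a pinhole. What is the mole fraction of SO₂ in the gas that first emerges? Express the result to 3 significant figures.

Effusion rate of each component ∝ n_i/√M_i (partial pressure × 1/√M).
x_SO₂(eff) = (n_SO₂/√M_SO₂) / (n_SO₂/√M_SO₂ + n_CH₄/√M_CH₄)
= (2.75/√64.07) / (2.75/√64.07 + 1.16/√16.04) = 0.3436/(0.3436 + 0.2896) = 0.543.

0.543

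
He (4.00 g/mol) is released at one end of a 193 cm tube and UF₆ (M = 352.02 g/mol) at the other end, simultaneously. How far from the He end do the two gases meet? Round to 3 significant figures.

In equal time, each gas travels a distance ∝ its rate ∝ 1/√M, so d_He/d_UF₆ = √(M_UF₆/M_He) = √(352.02/4.00) = 9.381.
With d_He + d_UF₆ = 193 cm, d_UF₆ = 193/(1 + 9.381) = 18.59 cm.
d_He = 193 − 18.59 = 174 cm.

174 cm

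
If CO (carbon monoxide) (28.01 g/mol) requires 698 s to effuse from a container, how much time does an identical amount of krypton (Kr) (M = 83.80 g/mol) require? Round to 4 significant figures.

Using Graham's law: t_Kr/t_CO = √(M_Kr/M_CO) = √(83.80/28.01) = √2.992 = 1.730.
So the time for Kr is 698 × 1.730 = 1207 s.

1207 s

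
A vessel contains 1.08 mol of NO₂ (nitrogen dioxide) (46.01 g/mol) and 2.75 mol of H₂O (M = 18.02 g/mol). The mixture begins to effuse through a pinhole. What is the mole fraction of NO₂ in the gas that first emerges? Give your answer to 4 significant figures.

0.1973

Rate_i ∝ x_i/√M_i (Graham's law weighted by mole fraction), so the effusate composition follows n_i/√M_i.
Mole fraction of NO₂ in the effusate = (n_NO₂/√M_NO₂) / (n_NO₂/√M_NO₂ + n_H₂O/√M_H₂O)
= (1.08/√46.01) / (1.08/√46.01 + 2.75/√18.02) = 0.1592/(0.1592 + 0.6478) = 0.1973.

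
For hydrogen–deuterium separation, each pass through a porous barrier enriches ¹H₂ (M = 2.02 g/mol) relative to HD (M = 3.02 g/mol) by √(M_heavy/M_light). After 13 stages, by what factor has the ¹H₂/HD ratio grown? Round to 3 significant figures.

13.7

After 13 stages the ratio has grown by (√(3.02/2.02))^13 = (3.02/2.02)^(13/2).
= 1.49505^(13/2) = 13.7.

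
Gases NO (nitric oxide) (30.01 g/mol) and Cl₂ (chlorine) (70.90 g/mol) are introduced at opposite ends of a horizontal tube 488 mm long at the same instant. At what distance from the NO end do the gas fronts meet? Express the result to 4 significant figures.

In equal time, each gas travels a distance ∝ its rate ∝ 1/√M, so d_NO/d_Cl₂ = √(M_Cl₂/M_NO) = √(70.90/30.01) = 1.537.
With d_NO + d_Cl₂ = 488 mm, d_Cl₂ = 488/(1 + 1.537) = 192.3 mm.
d_NO = 488 − 192.3 = 295.7 mm.

295.7 mm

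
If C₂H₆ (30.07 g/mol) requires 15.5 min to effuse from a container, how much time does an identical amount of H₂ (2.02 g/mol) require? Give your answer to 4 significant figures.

4.017 min

From Graham's law, t_H₂/t_C₂H₆ = √(M_H₂/M_C₂H₆) = √(2.02/30.07) = √0.06718 = 0.2592.
So the time for H₂ is 15.5 × 0.2592 = 4.017 min.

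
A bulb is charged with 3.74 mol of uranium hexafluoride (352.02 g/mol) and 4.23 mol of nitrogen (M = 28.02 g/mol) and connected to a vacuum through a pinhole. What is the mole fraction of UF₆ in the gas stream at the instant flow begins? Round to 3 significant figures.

0.200

Effusion rate of each component ∝ n_i/√M_i (partial pressure × 1/√M).
Mole fraction of UF₆ in the effusate = (n_UF₆/√M_UF₆) / (n_UF₆/√M_UF₆ + n_N₂/√M_N₂)
= (3.74/√352.02) / (3.74/√352.02 + 4.23/√28.02) = 0.1993/(0.1993 + 0.7991) = 0.200.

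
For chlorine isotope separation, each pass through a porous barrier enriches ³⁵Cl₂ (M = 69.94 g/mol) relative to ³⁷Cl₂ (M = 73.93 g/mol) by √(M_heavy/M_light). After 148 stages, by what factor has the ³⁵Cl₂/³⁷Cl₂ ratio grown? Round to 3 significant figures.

Each stage multiplies the ratio by α = √(73.93/69.94), so after 148 stages the overall factor is α^148 = (73.93/69.94)^(148/2).
= 1.05705^74 = 60.7.

60.7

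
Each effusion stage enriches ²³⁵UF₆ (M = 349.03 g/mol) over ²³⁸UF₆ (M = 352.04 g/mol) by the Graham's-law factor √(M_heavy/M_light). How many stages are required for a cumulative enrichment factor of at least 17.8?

Per stage α = (352.04/349.03)^(1/2) = 1.00862^0.5, giving ln α = 0.004293.
Need α^N ≥ 17.8 ⇒ N ≥ ln(17.8) / ln α = 2.879 / 0.004293 = 670.60.
Rounding up, N = 671 stages.

671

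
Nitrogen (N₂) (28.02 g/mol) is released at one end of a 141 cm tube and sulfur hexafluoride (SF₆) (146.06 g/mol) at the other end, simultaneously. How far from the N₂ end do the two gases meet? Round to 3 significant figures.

The fronts meet when d_N₂ + d_SF₆ = L with d_N₂/d_SF₆ = √(M_SF₆/M_N₂) (Graham's law). Here √(M_SF₆/M_N₂) = √(146.06/28.02) = 2.283.
With d_N₂ + d_SF₆ = 141 cm, d_SF₆ = 141/(1 + 2.283) = 42.95 cm.
d_N₂ = 141 − 42.95 = 98.1 cm.

98.1 cm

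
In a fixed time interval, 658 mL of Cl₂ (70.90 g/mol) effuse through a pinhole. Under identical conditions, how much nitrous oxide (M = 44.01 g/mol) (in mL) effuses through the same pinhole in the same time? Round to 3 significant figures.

By Graham's law, rate_N₂O/rate_Cl₂ = √(M_Cl₂/M_N₂O) = √(70.90/44.01) = √1.611 = 1.269.
So the volume for N₂O is 658 × 1.269 = 835 mL.

835 mL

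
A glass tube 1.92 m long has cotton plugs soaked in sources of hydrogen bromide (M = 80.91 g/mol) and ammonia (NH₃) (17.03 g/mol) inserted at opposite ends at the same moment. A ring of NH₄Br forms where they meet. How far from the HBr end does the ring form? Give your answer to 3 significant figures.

Distances travelled in equal time are proportional to diffusion rates, so d_HBr/d_NH₃ = √(M_NH₃/M_HBr) = √(17.03/80.91) = 0.4588.
With d_HBr + d_NH₃ = 1.92 m, d_NH₃ = 1.92/(1 + 0.4588) = 1.316 m.
d_HBr = 1.92 − 1.316 = 0.604 m.

0.604 m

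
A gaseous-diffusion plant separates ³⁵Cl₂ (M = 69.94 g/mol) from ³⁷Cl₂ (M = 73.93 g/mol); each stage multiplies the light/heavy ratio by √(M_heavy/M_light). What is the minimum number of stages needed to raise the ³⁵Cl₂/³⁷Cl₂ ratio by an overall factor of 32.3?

Per stage α = (73.93/69.94)^(1/2) = 1.05705^0.5, giving ln α = 0.02774.
Need α^N ≥ 32.3 ⇒ N ≥ ln(32.3) / ln α = 3.475 / 0.02774 = 125.27.
So at least 126 stages are needed.

126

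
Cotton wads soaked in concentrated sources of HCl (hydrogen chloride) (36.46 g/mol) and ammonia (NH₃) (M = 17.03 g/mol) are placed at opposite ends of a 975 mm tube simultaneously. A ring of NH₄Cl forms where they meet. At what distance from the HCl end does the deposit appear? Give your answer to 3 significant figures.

The fronts meet when d_HCl + d_NH₃ = L with d_HCl/d_NH₃ = √(M_NH₃/M_HCl) (Graham's law). Here √(M_NH₃/M_HCl) = √(17.03/36.46) = 0.6834.
With d_HCl + d_NH₃ = 975 mm, d_NH₃ = 975/(1 + 0.6834) = 579.2 mm.
d_HCl = 975 − 579.2 = 396 mm.

396 mm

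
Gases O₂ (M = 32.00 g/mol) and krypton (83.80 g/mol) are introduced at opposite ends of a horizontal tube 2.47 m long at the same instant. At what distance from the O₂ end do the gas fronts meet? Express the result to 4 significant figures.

1.527 m

The fronts meet when d_O₂ + d_Kr = L with d_O₂/d_Kr = √(M_Kr/M_O₂) (Graham's law). Here √(M_Kr/M_O₂) = √(83.80/32.00) = 1.618.
With d_O₂ + d_Kr = 2.47 m, d_Kr = 2.47/(1 + 1.618) = 0.9434 m.
d_O₂ = 2.47 − 0.9434 = 1.527 m.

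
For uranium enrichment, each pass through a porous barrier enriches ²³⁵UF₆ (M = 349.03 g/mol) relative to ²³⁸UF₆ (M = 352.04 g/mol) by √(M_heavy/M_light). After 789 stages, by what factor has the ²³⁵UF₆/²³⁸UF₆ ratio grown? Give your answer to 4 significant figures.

29.59

Each stage multiplies the ratio by α = √(352.04/349.03), so after 789 stages the overall factor is α^789 = (352.04/349.03)^(789/2).
= 1.00862^(789/2) = 29.59.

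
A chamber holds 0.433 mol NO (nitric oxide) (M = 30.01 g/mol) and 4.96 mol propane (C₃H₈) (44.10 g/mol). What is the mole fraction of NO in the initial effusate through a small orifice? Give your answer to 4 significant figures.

0.09570

Each component's effusion rate ∝ (its partial pressure)·(1/√M) ∝ n_i/√M_i.
Mole fraction of NO in the effusate = (n_NO/√M_NO) / (n_NO/√M_NO + n_C₃H₈/√M_C₃H₈)
= (0.433/√30.01) / (0.433/√30.01 + 4.96/√44.10) = 0.07904/(0.07904 + 0.7469) = 0.09570.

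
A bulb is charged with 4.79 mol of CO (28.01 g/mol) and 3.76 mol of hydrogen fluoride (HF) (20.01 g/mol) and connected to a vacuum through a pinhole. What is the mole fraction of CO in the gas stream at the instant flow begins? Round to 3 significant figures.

Rate_i ∝ x_i/√M_i (Graham's law weighted by mole fraction), so the effusate composition follows n_i/√M_i.
So x_CO in the escaping gas = (n_CO/√M_CO) / Σ(n_i/√M_i)
= (4.79/√28.01) / (4.79/√28.01 + 3.76/√20.01) = 0.9051/(0.9051 + 0.8406) = 0.518.

0.518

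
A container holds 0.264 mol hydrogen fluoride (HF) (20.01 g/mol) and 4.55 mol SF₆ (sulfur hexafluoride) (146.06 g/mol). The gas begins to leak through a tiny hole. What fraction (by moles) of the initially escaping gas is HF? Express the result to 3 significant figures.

Rate_i ∝ x_i/√M_i (Graham's law weighted by mole fraction), so the effusate composition follows n_i/√M_i.
So x_HF in the escaping gas = (n_HF/√M_HF) / Σ(n_i/√M_i)
= (0.264/√20.01) / (0.264/√20.01 + 4.55/√146.06) = 0.05902/(0.05902 + 0.3765) = 0.136.

0.136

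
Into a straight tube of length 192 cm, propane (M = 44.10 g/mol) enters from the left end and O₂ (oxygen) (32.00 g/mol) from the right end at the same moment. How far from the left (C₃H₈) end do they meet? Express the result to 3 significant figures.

88.3 cm

In equal time, each gas travels a distance ∝ its rate ∝ 1/√M, so d_C₃H₈/d_O₂ = √(M_O₂/M_C₃H₈) = √(32.00/44.10) = 0.8518.
With d_C₃H₈ + d_O₂ = 192 cm, d_O₂ = 192/(1 + 0.8518) = 103.7 cm.
d_C₃H₈ = 192 − 103.7 = 88.3 cm.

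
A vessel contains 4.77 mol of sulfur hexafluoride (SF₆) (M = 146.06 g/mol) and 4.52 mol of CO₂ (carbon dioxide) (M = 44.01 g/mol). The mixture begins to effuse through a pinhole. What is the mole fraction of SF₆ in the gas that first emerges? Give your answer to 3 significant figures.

Each component's effusion rate ∝ (its partial pressure)·(1/√M) ∝ n_i/√M_i.
x_SF₆(eff) = (n_SF₆/√M_SF₆) / (n_SF₆/√M_SF₆ + n_CO₂/√M_CO₂)
= (4.77/√146.06) / (4.77/√146.06 + 4.52/√44.01) = 0.3947/(0.3947 + 0.6813) = 0.367.

0.367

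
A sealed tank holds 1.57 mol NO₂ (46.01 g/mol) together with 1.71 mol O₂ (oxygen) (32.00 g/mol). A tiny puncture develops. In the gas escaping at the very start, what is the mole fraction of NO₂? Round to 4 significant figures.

Rate_i ∝ x_i/√M_i (Graham's law weighted by mole fraction), so the effusate composition follows n_i/√M_i.
Mole fraction of NO₂ in the effusate = (n_NO₂/√M_NO₂) / (n_NO₂/√M_NO₂ + n_O₂/√M_O₂)
= (1.57/√46.01) / (1.57/√46.01 + 1.71/√32.00) = 0.2315/(0.2315 + 0.3023) = 0.4336.

0.4336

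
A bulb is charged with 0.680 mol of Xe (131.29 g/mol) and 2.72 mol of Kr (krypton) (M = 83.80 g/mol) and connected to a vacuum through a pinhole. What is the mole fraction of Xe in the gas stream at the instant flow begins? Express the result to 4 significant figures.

0.1665

Each component's effusion rate ∝ (its partial pressure)·(1/√M) ∝ n_i/√M_i.
Mole fraction of Xe in the effusate = (n_Xe/√M_Xe) / (n_Xe/√M_Xe + n_Kr/√M_Kr)
= (0.680/√131.29) / (0.680/√131.29 + 2.72/√83.80) = 0.05935/(0.05935 + 0.2971) = 0.1665.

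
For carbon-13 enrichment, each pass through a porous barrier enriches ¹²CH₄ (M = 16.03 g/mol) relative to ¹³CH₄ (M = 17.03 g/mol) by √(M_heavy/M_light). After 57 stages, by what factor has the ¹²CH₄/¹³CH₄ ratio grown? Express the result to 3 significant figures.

5.61

Overall factor = α^57 with α = √(17.03/16.03), i.e. (17.03/16.03)^(57/2).
= 1.06238^(57/2) = 5.61.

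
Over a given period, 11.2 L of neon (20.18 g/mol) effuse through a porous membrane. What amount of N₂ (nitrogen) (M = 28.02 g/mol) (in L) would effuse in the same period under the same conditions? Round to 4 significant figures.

9.505 L

Graham's law gives rate_N₂/rate_Ne = √(M_Ne/M_N₂) = √(20.18/28.02) = √0.7202 = 0.8486.
So the volume for N₂ is 11.2 × 0.8486 = 9.505 L.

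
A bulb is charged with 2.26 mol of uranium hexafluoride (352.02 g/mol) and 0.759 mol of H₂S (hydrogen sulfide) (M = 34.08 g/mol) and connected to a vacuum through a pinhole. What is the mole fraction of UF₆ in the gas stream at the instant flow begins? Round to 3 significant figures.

0.481

Effusion rate of each component ∝ n_i/√M_i (partial pressure × 1/√M).
x_UF₆(eff) = (n_UF₆/√M_UF₆) / (n_UF₆/√M_UF₆ + n_H₂S/√M_H₂S)
= (2.26/√352.02) / (2.26/√352.02 + 0.759/√34.08) = 0.1205/(0.1205 + 0.1300) = 0.481.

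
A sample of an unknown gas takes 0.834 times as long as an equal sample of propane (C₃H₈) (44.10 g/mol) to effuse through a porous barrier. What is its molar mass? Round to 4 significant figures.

30.67 g/mol

Graham's law gives t_X/t_C₃H₈ = √(M_X/M_C₃H₈).
0.834 = √(M_X/44.10)
M_X = 44.10 × 0.834² = 44.10 × 0.6956 = 30.67 g/mol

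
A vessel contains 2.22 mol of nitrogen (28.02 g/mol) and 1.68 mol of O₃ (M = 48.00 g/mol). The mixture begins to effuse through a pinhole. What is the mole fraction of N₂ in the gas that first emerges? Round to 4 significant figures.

Each component's effusion rate ∝ (its partial pressure)·(1/√M) ∝ n_i/√M_i.
Mole fraction of N₂ in the effusate = (n_N₂/√M_N₂) / (n_N₂/√M_N₂ + n_O₃/√M_O₃)
= (2.22/√28.02) / (2.22/√28.02 + 1.68/√48.00) = 0.4194/(0.4194 + 0.2425) = 0.6336.

0.6336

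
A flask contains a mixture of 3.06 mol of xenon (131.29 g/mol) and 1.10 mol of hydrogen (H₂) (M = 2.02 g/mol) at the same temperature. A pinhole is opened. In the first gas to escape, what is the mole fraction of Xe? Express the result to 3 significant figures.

The effusion rate of species i is ∝ p_i/√M_i ∝ n_i/√M_i.
So x_Xe in the escaping gas = (n_Xe/√M_Xe) / Σ(n_i/√M_i)
= (3.06/√131.29) / (3.06/√131.29 + 1.10/√2.02) = 0.2671/(0.2671 + 0.7740) = 0.257.

0.257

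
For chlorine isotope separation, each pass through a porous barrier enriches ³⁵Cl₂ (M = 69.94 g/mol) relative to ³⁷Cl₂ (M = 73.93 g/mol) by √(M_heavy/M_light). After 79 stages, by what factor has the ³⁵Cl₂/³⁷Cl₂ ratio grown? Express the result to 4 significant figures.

The single-stage factor is √(M_heavy/M_light), so 79 stages give [√(73.93/69.94)]^79 = (73.93/69.94)^(79/2).
= 1.05705^(79/2) = 8.949.

8.949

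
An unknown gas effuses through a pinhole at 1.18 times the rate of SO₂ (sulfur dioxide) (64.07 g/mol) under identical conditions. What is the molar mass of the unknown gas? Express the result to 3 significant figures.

Since effusion rate ∝ 1/√M, rate_X/rate_SO₂ = √(M_SO₂/M_X).
1.18 = √(64.07/M_X)
M_X = 64.07 / 1.18² = 64.07 / 1.392 = 46.0 g/mol

46.0 g/mol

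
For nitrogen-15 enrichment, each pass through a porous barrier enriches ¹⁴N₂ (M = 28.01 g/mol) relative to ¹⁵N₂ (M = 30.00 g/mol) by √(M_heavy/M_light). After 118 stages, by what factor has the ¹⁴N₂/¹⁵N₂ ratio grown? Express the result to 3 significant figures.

The single-stage factor is √(M_heavy/M_light), so 118 stages give [√(30.00/28.01)]^118 = (30.00/28.01)^(118/2).
= 1.07105^59 = 57.4.

57.4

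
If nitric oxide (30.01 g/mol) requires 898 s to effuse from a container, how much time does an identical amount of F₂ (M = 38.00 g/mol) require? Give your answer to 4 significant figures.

Graham's law gives t_F₂/t_NO = √(M_F₂/M_NO) = √(38.00/30.01) = √1.266 = 1.125.
So the time for F₂ is 898 × 1.125 = 1010 s.

1010 s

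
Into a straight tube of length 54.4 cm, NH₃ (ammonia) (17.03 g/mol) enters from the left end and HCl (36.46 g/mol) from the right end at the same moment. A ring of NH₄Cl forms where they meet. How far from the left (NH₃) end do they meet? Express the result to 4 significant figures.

Distances travelled in equal time are proportional to diffusion rates, so d_NH₃/d_HCl = √(M_HCl/M_NH₃) = √(36.46/17.03) = 1.463.
With d_NH₃ + d_HCl = 54.4 cm, d_HCl = 54.4/(1 + 1.463) = 22.09 cm.
d_NH₃ = 54.4 − 22.09 = 32.31 cm.

32.31 cm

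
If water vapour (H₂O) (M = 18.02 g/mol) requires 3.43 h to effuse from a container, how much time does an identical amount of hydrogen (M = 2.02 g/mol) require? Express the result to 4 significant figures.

1.148 h

Using Graham's law: t_H₂/t_H₂O = √(M_H₂/M_H₂O) = √(2.02/18.02) = √0.1121 = 0.3348.
So the time for H₂ is 3.43 × 0.3348 = 1.148 h.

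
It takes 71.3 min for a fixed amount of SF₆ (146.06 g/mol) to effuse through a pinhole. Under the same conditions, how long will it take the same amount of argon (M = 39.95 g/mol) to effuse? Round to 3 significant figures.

From Graham's law, t_Ar/t_SF₆ = √(M_Ar/M_SF₆) = √(39.95/146.06) = √0.2735 = 0.5230.
So the time for Ar is 71.3 × 0.5230 = 37.3 min.

37.3 min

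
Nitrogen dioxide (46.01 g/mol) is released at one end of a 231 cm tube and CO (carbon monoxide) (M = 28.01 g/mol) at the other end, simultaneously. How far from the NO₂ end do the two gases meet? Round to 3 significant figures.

101 cm

The fronts meet when d_NO₂ + d_CO = L with d_NO₂/d_CO = √(M_CO/M_NO₂) (Graham's law). Here √(M_CO/M_NO₂) = √(28.01/46.01) = 0.7802.
With d_NO₂ + d_CO = 231 cm, d_CO = 231/(1 + 0.7802) = 129.8 cm.
d_NO₂ = 231 − 129.8 = 101 cm.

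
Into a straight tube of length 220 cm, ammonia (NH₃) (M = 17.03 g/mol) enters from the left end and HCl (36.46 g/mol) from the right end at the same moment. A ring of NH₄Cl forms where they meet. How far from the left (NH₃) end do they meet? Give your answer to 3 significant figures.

131 cm

Graham's law gives d_NH₃/d_HCl = rate_NH₃/rate_HCl = √(M_HCl/M_NH₃) = √(36.46/17.03) = 1.463.
With d_NH₃ + d_HCl = 220 cm, d_HCl = 220/(1 + 1.463) = 89.32 cm.
d_NH₃ = 220 − 89.32 = 131 cm.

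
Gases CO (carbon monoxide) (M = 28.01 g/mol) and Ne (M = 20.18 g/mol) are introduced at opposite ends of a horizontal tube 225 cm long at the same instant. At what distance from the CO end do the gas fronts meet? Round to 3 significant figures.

In equal time, each gas travels a distance ∝ its rate ∝ 1/√M, so d_CO/d_Ne = √(M_Ne/M_CO) = √(20.18/28.01) = 0.8488.
With d_CO + d_Ne = 225 cm, d_Ne = 225/(1 + 0.8488) = 121.7 cm.
d_CO = 225 − 121.7 = 103 cm.

103 cm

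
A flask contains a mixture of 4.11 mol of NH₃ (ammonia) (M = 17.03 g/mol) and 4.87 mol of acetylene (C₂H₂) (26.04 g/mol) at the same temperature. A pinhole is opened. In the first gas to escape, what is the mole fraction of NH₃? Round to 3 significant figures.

0.511

The effusion rate of species i is ∝ p_i/√M_i ∝ n_i/√M_i.
x_NH₃(eff) = (n_NH₃/√M_NH₃) / (n_NH₃/√M_NH₃ + n_C₂H₂/√M_C₂H₂)
= (4.11/√17.03) / (4.11/√17.03 + 4.87/√26.04) = 0.9959/(0.9959 + 0.9544) = 0.511.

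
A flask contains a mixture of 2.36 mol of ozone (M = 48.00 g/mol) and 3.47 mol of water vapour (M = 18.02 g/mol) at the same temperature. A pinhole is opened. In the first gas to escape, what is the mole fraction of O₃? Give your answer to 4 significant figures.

Effusion rate of each component ∝ n_i/√M_i (partial pressure × 1/√M).
So x_O₃ in the escaping gas = (n_O₃/√M_O₃) / Σ(n_i/√M_i)
= (2.36/√48.00) / (2.36/√48.00 + 3.47/√18.02) = 0.3406/(0.3406 + 0.8174) = 0.2941.

0.2941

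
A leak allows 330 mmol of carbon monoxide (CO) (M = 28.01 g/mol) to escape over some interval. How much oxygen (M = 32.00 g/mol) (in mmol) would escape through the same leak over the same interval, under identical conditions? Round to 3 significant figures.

309 mmol

Graham's law gives rate_O₂/rate_CO = √(M_CO/M_O₂) = √(28.01/32.00) = √0.8753 = 0.9356.
So the amount for O₂ is 330 × 0.9356 = 309 mmol.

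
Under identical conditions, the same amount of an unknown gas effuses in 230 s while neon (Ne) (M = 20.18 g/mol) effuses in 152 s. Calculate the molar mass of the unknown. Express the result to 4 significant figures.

From Graham's law, t_X/t_Ne = √(M_X/M_Ne).
230/152 = 1.513 = √(M_X/20.18)
M_X = 20.18 × 1.513² = 20.18 × 2.290 = 46.21 g/mol

46.21 g/mol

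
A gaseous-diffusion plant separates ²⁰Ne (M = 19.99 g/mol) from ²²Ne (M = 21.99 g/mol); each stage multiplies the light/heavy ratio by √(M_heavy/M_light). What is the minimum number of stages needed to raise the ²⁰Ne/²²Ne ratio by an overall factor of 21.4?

65

Single-stage factor α = √(21.99/19.99), so ln α = ½ ln(1.10005) = 0.04768.
Need α^N ≥ 21.4 ⇒ N ≥ ln(21.4) / ln α = 3.063 / 0.04768 = 64.25.
So at least 65 stages are needed.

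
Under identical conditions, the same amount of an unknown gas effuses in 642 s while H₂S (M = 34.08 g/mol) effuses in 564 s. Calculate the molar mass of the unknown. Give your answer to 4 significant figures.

From Graham's law, t_X/t_H₂S = √(M_X/M_H₂S).
642/564 = 1.138 = √(M_X/34.08)
M_X = 34.08 × 1.138² = 34.08 × 1.296 = 44.16 g/mol

44.16 g/mol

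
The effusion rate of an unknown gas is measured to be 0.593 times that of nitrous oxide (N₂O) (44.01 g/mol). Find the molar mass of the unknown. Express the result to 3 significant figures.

125 g/mol

Graham's law gives rate_X/rate_N₂O = √(M_N₂O/M_X).
0.593 = √(44.01/M_X)
M_X = 44.01 / 0.593² = 44.01 / 0.3516 = 125 g/mol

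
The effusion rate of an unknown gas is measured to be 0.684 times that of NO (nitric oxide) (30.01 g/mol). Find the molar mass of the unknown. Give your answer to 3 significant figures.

64.1 g/mol

By Graham's law, rate_X/rate_NO = √(M_NO/M_X).
0.684 = √(30.01/M_X)
M_X = 30.01 / 0.684² = 30.01 / 0.4679 = 64.1 g/mol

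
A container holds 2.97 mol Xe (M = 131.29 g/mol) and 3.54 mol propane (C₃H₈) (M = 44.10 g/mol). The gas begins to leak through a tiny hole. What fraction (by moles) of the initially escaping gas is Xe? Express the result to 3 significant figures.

Rate_i ∝ x_i/√M_i (Graham's law weighted by mole fraction), so the effusate composition follows n_i/√M_i.
So x_Xe in the escaping gas = (n_Xe/√M_Xe) / Σ(n_i/√M_i)
= (2.97/√131.29) / (2.97/√131.29 + 3.54/√44.10) = 0.2592/(0.2592 + 0.5331) = 0.327.

0.327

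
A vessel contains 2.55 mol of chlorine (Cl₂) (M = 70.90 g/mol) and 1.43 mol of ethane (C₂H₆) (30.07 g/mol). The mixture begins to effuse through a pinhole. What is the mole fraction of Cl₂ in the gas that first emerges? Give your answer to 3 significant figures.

Effusion rate of each component ∝ n_i/√M_i (partial pressure × 1/√M).
x_Cl₂(eff) = (n_Cl₂/√M_Cl₂) / (n_Cl₂/√M_Cl₂ + n_C₂H₆/√M_C₂H₆)
= (2.55/√70.90) / (2.55/√70.90 + 1.43/√30.07) = 0.3028/(0.3028 + 0.2608) = 0.537.

0.537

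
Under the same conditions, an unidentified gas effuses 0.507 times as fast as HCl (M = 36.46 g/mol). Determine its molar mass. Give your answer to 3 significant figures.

Since effusion rate ∝ 1/√M, rate_X/rate_HCl = √(M_HCl/M_X).
0.507 = √(36.46/M_X)
M_X = 36.46 / 0.507² = 36.46 / 0.2570 = 142 g/mol

142 g/mol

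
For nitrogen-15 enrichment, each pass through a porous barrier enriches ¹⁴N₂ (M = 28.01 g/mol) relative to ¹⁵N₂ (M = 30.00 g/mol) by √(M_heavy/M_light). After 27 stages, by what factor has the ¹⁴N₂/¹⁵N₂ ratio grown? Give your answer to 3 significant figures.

After 27 stages the ratio has grown by (√(30.00/28.01))^27 = (30.00/28.01)^(27/2).
= 1.07105^(27/2) = 2.53.

2.53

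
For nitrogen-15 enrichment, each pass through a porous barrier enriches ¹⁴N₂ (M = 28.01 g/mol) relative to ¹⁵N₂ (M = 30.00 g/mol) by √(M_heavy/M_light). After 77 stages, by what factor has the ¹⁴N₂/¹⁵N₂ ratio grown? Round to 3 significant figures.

The single-stage factor is √(M_heavy/M_light), so 77 stages give [√(30.00/28.01)]^77 = (30.00/28.01)^(77/2).
= 1.07105^(77/2) = 14.0.

14.0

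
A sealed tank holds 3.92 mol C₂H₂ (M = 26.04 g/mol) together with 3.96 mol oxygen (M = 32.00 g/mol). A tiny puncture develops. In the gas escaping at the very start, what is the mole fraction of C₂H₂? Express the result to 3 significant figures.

0.523

Rate_i ∝ x_i/√M_i (Graham's law weighted by mole fraction), so the effusate composition follows n_i/√M_i.
x_C₂H₂(eff) = (n_C₂H₂/√M_C₂H₂) / (n_C₂H₂/√M_C₂H₂ + n_O₂/√M_O₂)
= (3.92/√26.04) / (3.92/√26.04 + 3.96/√32.00) = 0.7682/(0.7682 + 0.7000) = 0.523.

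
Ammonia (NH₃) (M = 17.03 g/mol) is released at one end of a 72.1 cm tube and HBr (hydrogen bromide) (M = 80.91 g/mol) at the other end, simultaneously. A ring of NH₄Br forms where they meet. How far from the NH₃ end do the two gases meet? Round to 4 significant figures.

49.42 cm

The fronts meet when d_NH₃ + d_HBr = L with d_NH₃/d_HBr = √(M_HBr/M_NH₃) (Graham's law). Here √(M_HBr/M_NH₃) = √(80.91/17.03) = 2.180.
With d_NH₃ + d_HBr = 72.1 cm, d_HBr = 72.1/(1 + 2.180) = 22.68 cm.
d_NH₃ = 72.1 − 22.68 = 49.42 cm.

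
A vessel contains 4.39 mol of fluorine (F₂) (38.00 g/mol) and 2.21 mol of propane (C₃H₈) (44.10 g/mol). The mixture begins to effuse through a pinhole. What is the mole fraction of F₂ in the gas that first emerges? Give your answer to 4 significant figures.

Rate_i ∝ x_i/√M_i (Graham's law weighted by mole fraction), so the effusate composition follows n_i/√M_i.
So x_F₂ in the escaping gas = (n_F₂/√M_F₂) / Σ(n_i/√M_i)
= (4.39/√38.00) / (4.39/√38.00 + 2.21/√44.10) = 0.7122/(0.7122 + 0.3328) = 0.6815.

0.6815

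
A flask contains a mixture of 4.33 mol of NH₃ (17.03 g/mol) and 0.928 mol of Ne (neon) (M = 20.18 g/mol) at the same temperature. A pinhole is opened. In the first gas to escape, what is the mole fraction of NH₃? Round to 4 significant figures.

0.8355

Each component's effusion rate ∝ (its partial pressure)·(1/√M) ∝ n_i/√M_i.
So x_NH₃ in the escaping gas = (n_NH₃/√M_NH₃) / Σ(n_i/√M_i)
= (4.33/√17.03) / (4.33/√17.03 + 0.928/√20.18) = 1.049/(1.049 + 0.2066) = 0.8355.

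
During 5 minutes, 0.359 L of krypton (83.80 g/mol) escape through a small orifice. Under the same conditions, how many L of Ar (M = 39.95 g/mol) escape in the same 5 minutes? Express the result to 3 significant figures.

Using Graham's law: rate_Ar/rate_Kr = √(M_Kr/M_Ar) = √(83.80/39.95) = √2.098 = 1.448.
So the volume for Ar is 0.359 × 1.448 = 0.520 L.

0.520 L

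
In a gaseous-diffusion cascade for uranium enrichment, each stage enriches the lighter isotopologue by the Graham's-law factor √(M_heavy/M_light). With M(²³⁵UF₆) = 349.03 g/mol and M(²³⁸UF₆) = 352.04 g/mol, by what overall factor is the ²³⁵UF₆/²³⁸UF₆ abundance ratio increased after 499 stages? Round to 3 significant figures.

8.52

Overall factor = α^499 with α = √(352.04/349.03), i.e. (352.04/349.03)^(499/2).
= 1.00862^(499/2) = 8.52.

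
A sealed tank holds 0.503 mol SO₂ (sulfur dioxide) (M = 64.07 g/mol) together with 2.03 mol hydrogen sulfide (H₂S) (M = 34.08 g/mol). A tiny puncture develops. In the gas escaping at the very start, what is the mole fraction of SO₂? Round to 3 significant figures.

0.153

Effusion rate of each component ∝ n_i/√M_i (partial pressure × 1/√M).
x_SO₂(eff) = (n_SO₂/√M_SO₂) / (n_SO₂/√M_SO₂ + n_H₂S/√M_H₂S)
= (0.503/√64.07) / (0.503/√64.07 + 2.03/√34.08) = 0.06284/(0.06284 + 0.3477) = 0.153.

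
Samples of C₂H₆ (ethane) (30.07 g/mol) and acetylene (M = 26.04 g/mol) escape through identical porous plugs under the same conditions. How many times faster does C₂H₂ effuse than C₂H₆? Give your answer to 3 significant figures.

1.07

Since effusion rate ∝ 1/√M, rate_C₂H₂/rate_C₂H₆ = √(M_C₂H₆/M_C₂H₂) = √(30.07/26.04) = √1.155 = 1.07.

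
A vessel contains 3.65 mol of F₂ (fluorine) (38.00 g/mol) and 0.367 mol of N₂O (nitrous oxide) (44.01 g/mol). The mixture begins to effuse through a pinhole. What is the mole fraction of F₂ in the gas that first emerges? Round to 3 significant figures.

Effusion rate of each component ∝ n_i/√M_i (partial pressure × 1/√M).
So x_F₂ in the escaping gas = (n_F₂/√M_F₂) / Σ(n_i/√M_i)
= (3.65/√38.00) / (3.65/√38.00 + 0.367/√44.01) = 0.5921/(0.5921 + 0.05532) = 0.915.

0.915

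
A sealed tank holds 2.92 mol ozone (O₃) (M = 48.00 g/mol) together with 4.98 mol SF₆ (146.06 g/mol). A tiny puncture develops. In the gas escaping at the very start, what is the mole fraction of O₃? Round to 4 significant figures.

The effusion rate of species i is ∝ p_i/√M_i ∝ n_i/√M_i.
x_O₃(eff) = (n_O₃/√M_O₃) / (n_O₃/√M_O₃ + n_SF₆/√M_SF₆)
= (2.92/√48.00) / (2.92/√48.00 + 4.98/√146.06) = 0.4215/(0.4215 + 0.4121) = 0.5056.

0.5056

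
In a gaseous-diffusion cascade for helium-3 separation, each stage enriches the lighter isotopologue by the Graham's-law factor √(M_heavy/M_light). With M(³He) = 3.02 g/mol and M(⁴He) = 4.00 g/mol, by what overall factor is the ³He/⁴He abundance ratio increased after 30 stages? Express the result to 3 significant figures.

Each stage multiplies the ratio by α = √(4.00/3.02), so after 30 stages the overall factor is α^30 = (4.00/3.02)^(30/2).
= 1.32450^15 = 67.7.

67.7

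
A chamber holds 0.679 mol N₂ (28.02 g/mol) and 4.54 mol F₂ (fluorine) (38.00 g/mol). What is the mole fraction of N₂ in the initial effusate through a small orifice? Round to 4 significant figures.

0.1483

The effusion rate of species i is ∝ p_i/√M_i ∝ n_i/√M_i.
Mole fraction of N₂ in the effusate = (n_N₂/√M_N₂) / (n_N₂/√M_N₂ + n_F₂/√M_F₂)
= (0.679/√28.02) / (0.679/√28.02 + 4.54/√38.00) = 0.1283/(0.1283 + 0.7365) = 0.1483.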